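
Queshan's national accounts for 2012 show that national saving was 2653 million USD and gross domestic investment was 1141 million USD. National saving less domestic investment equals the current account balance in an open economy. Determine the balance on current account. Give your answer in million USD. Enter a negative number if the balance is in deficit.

1512

CA = S - I = 2653 - 1141 = 1512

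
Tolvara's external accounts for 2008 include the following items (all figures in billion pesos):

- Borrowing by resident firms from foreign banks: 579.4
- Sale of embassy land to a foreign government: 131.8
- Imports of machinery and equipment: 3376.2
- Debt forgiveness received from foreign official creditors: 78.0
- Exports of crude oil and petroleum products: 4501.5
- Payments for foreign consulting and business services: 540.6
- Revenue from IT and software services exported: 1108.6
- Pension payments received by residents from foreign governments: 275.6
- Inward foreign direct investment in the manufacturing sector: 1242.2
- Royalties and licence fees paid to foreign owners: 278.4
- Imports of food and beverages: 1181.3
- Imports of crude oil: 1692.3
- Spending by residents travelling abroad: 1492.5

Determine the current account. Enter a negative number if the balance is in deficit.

Goods: 4501.5 - 1692.3 - 3376.2 - 1181.3 = -1748.3
Services: -1492.5 - 540.6 + 1108.6 - 278.4 = -1202.9
Secondary income: 275.6
Current account = (-1748.3) + (-1202.9) + 275.6 = -2675.6
(Excluded from the current account — financial account: borrowing by resident firms from foreign banks 579.4, inward foreign direct investment in the manufacturing sector 1242.2; capital account: sale of embassy land to a foreign government 131.8, debt forgiveness received from foreign official creditors 78.0.)

-2675.6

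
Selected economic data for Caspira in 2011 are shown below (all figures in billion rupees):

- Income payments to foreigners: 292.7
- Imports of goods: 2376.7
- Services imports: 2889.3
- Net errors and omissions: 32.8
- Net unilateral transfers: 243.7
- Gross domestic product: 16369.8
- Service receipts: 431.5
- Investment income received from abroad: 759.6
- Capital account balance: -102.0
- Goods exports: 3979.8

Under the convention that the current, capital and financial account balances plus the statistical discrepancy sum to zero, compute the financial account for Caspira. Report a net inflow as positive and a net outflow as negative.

213.3

Goods balance = 3979.8 - 2376.7 = 1603.1
Services balance = 431.5 - 2889.3 = -2457.8
Trade balance (goods + services) = 1603.1 + (-2457.8) = -854.7
Net primary income = 759.6 - 292.7 = 466.9
Net secondary income = 243.7
Current account = -854.7 + 466.9 + 243.7 = -144.1
Financial account = -(-144.1 + (-102.0) + 32.8) = 213.3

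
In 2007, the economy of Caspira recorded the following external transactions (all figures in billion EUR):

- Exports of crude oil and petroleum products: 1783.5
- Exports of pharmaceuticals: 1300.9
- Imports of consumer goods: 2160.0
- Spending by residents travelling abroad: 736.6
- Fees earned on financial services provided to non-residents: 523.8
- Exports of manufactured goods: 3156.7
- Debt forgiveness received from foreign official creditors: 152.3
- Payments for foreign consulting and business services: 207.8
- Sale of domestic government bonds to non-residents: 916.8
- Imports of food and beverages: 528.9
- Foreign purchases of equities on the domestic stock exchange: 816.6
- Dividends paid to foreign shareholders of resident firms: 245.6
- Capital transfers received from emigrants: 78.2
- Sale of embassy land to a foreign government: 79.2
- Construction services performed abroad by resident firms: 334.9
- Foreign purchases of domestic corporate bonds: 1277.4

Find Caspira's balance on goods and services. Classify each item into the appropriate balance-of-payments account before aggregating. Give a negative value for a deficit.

Goods: 1300.9 + 3156.7 - 2160.0 - 528.9 + 1783.5 = 3552.2
Services: 334.9 + 523.8 - 736.6 - 207.8 = -85.7
Trade balance = 3552.2 + (-85.7) = 3466.5
(Excluded from the trade balance — capital account: debt forgiveness received from foreign official creditors 152.3, capital transfers received from emigrants 78.2, sale of embassy land to a foreign government 79.2; financial account: sale of domestic government bonds to non-residents 916.8, foreign purchases of equities on the domestic stock exchange 816.6, foreign purchases of domestic corporate bonds 1277.4; primary income: dividends paid to foreign shareholders of resident firms 245.6.)

3466.5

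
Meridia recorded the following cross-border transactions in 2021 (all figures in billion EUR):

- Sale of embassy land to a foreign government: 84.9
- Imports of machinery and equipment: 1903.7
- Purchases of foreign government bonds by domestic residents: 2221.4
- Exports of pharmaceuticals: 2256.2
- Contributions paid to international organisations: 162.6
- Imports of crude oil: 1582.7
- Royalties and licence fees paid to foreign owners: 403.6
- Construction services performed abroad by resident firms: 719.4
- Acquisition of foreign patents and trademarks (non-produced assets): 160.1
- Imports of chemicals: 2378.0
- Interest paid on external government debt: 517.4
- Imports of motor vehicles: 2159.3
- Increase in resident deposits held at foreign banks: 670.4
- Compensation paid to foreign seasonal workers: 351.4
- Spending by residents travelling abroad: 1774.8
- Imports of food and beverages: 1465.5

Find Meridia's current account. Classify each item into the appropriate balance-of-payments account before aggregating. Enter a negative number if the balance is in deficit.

Goods: -1465.5 - 2159.3 - 1903.7 - 2378.0 + 2256.2 - 1582.7 = -7233.0
Services: -1774.8 - 403.6 + 719.4 = -1459.0
Primary income: -517.4 - 351.4 = -868.8
Secondary income: -162.6
Current account = (-7233.0) + (-1459.0) + (-868.8) + (-162.6) = -9723.4
(Excluded from the current account — capital account: sale of embassy land to a foreign government 84.9, acquisition of foreign patents and trademarks (non-produced assets) 160.1; financial account: purchases of foreign government bonds by domestic residents 2221.4, increase in resident deposits held at foreign banks 670.4.)

-9723.4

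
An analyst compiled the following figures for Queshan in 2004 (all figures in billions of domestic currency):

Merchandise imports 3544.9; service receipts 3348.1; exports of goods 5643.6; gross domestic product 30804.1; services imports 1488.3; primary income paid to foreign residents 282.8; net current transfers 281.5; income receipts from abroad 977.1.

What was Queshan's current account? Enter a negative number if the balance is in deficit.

4934.3

Goods balance = 5643.6 - 3544.9 = 2098.7
Services balance = 3348.1 - 1488.3 = 1859.8
Trade balance (goods + services) = 2098.7 + 1859.8 = 3958.5
Net primary income = 977.1 - 282.8 = 694.3
Net secondary income = 281.5
Current account = 3958.5 + 694.3 + 281.5 = 4934.3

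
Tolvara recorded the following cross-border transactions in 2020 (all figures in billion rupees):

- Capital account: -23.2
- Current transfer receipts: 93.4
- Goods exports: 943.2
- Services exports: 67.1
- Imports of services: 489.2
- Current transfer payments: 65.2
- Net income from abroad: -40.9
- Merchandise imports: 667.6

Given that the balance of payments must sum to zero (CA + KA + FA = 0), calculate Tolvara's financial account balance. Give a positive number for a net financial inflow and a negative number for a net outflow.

Goods balance = 943.2 - 667.6 = 275.6
Services balance = 67.1 - 489.2 = -422.1
Trade balance (goods + services) = 275.6 + (-422.1) = -146.5
Net primary income = -40.9
Net secondary income = 93.4 - 65.2 = 28.2
Current account = -146.5 + (-40.9) + 28.2 = -159.2
Financial account = -(-159.2 + (-23.2)) = 182.4

182.4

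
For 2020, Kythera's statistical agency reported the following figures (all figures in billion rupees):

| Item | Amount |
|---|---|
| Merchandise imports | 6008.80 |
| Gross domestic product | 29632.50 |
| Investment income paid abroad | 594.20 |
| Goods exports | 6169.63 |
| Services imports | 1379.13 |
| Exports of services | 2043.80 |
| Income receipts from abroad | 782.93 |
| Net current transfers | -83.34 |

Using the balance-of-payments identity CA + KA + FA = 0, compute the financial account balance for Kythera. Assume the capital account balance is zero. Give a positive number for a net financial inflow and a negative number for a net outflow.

Goods balance = 6169.63 - 6008.80 = 160.83
Services balance = 2043.80 - 1379.13 = 664.67
Trade balance (goods + services) = 160.83 + 664.67 = 825.50
Net primary income = 782.93 - 594.20 = 188.73
Net secondary income = -83.34
Current account = 825.50 + 188.73 + (-83.34) = 930.89
Financial account = -(930.89) = -930.89

-930.89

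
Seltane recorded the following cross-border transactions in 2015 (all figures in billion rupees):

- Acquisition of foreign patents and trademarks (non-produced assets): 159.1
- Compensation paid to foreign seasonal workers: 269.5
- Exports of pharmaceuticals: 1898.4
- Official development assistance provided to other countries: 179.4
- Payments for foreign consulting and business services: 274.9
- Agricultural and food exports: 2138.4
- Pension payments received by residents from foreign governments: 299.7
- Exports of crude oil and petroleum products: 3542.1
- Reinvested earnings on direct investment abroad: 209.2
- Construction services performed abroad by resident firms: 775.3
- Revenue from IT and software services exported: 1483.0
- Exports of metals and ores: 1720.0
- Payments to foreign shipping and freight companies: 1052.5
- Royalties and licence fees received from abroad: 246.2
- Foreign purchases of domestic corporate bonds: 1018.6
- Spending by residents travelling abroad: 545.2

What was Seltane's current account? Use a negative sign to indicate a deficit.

Goods: 3542.1 + 2138.4 + 1720.0 + 1898.4 = 9298.9
Services: 775.3 - 545.2 - 1052.5 + 246.2 - 274.9 + 1483.0 = 631.9
Primary income: -269.5 + 209.2 = -60.3
Secondary income: -179.4 + 299.7 = 120.3
Current account = 9298.9 + 631.9 + (-60.3) + 120.3 = 9990.8
(Excluded from the current account — capital account: acquisition of foreign patents and trademarks (non-produced assets) 159.1; financial account: foreign purchases of domestic corporate bonds 1018.6.)

9990.8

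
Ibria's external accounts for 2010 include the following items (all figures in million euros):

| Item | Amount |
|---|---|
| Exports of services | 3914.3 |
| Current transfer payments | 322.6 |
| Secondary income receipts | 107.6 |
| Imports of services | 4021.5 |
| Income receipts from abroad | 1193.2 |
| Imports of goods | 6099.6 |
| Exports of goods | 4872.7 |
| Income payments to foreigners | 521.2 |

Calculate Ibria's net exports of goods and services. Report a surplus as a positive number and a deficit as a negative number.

-1334.1

Goods balance = 4872.7 - 6099.6 = -1226.9
Services balance = 3914.3 - 4021.5 = -107.2
Trade balance (goods + services) = -1226.9 + (-107.2) = -1334.1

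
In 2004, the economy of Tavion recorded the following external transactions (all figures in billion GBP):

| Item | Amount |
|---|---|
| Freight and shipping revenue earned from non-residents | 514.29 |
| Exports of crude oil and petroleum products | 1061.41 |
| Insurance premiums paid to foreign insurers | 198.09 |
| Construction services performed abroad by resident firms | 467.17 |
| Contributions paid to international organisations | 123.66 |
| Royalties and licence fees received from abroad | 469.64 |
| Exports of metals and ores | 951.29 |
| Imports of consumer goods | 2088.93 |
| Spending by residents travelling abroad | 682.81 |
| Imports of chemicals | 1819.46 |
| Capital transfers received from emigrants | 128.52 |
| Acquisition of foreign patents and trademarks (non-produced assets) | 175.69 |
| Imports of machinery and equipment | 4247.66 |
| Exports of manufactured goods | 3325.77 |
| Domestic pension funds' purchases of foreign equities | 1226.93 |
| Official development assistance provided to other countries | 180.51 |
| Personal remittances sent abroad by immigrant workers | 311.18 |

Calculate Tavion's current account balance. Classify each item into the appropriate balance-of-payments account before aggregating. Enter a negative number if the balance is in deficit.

Goods: 3325.77 + 951.29 - 2088.93 + 1061.41 - 4247.66 - 1819.46 = -2817.58
Services: 467.17 - 198.09 - 682.81 + 514.29 + 469.64 = 570.20
Secondary income: -180.51 - 311.18 - 123.66 = -615.35
Current account = (-2817.58) + 570.20 + (-615.35) = -2862.73
(Excluded from the current account — capital account: capital transfers received from emigrants 128.52, acquisition of foreign patents and trademarks (non-produced assets) 175.69; financial account: domestic pension funds' purchases of foreign equities 1226.93.)

-2862.73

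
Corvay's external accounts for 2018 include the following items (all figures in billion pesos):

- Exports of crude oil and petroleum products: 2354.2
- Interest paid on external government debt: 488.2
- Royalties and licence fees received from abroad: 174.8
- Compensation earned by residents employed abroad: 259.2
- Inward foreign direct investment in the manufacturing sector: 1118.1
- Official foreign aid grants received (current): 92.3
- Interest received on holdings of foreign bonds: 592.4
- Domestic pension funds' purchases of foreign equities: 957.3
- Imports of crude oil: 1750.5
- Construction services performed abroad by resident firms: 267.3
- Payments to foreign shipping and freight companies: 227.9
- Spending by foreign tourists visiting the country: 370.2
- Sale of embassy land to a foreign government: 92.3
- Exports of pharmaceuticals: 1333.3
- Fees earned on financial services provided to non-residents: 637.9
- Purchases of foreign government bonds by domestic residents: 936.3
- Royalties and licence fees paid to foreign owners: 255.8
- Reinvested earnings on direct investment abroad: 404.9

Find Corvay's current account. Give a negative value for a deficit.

3764.1

Goods: 2354.2 - 1750.5 + 1333.3 = 1937.0
Services: 267.3 - 255.8 + 370.2 - 227.9 + 637.9 + 174.8 = 966.5
Primary income: 592.4 + 259.2 + 404.9 - 488.2 = 768.3
Secondary income: 92.3
Current account = 1937.0 + 966.5 + 768.3 + 92.3 = 3764.1
(Excluded from the current account — financial account: inward foreign direct investment in the manufacturing sector 1118.1, domestic pension funds' purchases of foreign equities 957.3, purchases of foreign government bonds by domestic residents 936.3; capital account: sale of embassy land to a foreign government 92.3.)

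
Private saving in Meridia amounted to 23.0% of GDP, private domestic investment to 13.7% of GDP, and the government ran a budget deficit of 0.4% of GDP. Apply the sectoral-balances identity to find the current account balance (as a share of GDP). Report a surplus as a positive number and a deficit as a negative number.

8.9

By the sectoral-balances identity, CA = (S_private - I) + (T - G).
Private balance = 23.0 - 13.7 = 9.3
Government balance (T - G) = -0.4
CA = 9.3 + (-0.4) = 8.9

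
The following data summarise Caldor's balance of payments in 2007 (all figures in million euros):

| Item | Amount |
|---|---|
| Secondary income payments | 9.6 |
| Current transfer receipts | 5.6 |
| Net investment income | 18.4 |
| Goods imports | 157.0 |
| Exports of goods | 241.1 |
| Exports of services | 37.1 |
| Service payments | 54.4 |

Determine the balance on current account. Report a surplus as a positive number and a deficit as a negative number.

81.2

Goods balance = 241.1 - 157.0 = 84.1
Services balance = 37.1 - 54.4 = -17.3
Trade balance (goods + services) = 84.1 + (-17.3) = 66.8
Net primary income = 18.4
Net secondary income = 5.6 - 9.6 = -4.0
Current account = 66.8 + 18.4 + (-4.0) = 81.2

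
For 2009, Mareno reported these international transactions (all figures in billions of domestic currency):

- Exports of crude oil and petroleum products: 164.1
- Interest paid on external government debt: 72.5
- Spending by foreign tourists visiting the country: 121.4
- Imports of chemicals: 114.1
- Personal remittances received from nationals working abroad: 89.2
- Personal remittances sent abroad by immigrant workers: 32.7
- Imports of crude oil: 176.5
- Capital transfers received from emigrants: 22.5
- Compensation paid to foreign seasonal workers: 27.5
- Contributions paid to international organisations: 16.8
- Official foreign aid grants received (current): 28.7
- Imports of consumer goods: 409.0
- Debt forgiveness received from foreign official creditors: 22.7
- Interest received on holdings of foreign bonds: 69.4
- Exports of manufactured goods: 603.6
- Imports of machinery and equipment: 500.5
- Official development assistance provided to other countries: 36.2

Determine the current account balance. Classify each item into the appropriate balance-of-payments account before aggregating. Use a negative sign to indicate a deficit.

Goods: -409.0 - 114.1 - 176.5 - 500.5 + 164.1 + 603.6 = -432.4
Services: 121.4
Primary income: 69.4 - 27.5 - 72.5 = -30.6
Secondary income: -36.2 - 16.8 + 28.7 + 89.2 - 32.7 = 32.2
Current account = (-432.4) + 121.4 + (-30.6) + 32.2 = -309.4
(Excluded from the current account — capital account: capital transfers received from emigrants 22.5, debt forgiveness received from foreign official creditors 22.7.)

-309.4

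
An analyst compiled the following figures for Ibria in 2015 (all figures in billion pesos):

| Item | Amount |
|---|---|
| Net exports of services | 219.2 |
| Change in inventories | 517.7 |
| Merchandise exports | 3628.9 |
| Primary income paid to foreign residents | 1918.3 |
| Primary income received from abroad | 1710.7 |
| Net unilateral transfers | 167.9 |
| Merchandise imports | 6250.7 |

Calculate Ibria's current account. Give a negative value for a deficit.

Goods balance = 3628.9 - 6250.7 = -2621.8
Services balance = 219.2
Trade balance (goods + services) = -2621.8 + 219.2 = -2402.6
Net primary income = 1710.7 - 1918.3 = -207.6
Net secondary income = 167.9
Current account = -2402.6 + (-207.6) + 167.9 = -2442.3

-2442.3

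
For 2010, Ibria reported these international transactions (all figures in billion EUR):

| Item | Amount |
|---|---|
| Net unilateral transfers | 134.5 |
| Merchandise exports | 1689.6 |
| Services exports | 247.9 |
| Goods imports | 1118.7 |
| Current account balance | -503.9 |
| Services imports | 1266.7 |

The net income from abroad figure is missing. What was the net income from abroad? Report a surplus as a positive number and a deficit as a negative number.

-190.5

Current account = goods balance + services balance + net primary income + net secondary income
Sum of the known components = -313.4
Net income from abroad = CA - (known components) = -503.9 - (-313.4) = -190.5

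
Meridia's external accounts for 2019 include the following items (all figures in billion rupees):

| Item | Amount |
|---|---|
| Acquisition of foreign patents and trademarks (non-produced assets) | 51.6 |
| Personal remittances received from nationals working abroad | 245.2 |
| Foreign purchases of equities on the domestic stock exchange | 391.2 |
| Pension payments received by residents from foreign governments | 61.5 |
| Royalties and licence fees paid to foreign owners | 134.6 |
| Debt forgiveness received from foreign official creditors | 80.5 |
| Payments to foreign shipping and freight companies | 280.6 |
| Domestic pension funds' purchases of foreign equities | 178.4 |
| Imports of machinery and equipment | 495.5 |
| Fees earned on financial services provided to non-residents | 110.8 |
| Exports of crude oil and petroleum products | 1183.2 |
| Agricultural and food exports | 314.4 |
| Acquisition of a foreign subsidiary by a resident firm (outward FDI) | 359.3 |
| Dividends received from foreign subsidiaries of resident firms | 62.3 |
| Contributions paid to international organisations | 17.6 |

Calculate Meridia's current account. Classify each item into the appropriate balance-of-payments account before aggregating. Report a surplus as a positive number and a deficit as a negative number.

Goods: 1183.2 - 495.5 + 314.4 = 1002.1
Services: -280.6 - 134.6 + 110.8 = -304.4
Primary income: 62.3
Secondary income: 245.2 + 61.5 - 17.6 = 289.1
Current account = 1002.1 + (-304.4) + 62.3 + 289.1 = 1049.1
(Excluded from the current account — capital account: acquisition of foreign patents and trademarks (non-produced assets) 51.6, debt forgiveness received from foreign official creditors 80.5; financial account: foreign purchases of equities on the domestic stock exchange 391.2, domestic pension funds' purchases of foreign equities 178.4, acquisition of a foreign subsidiary by a resident firm (outward FDI) 359.3.)

1049.1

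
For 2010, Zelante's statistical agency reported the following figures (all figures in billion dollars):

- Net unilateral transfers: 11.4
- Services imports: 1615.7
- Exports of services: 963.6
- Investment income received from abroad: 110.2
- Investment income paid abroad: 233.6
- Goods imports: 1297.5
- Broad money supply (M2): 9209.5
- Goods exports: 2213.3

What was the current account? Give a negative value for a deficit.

Goods balance = 2213.3 - 1297.5 = 915.8
Services balance = 963.6 - 1615.7 = -652.1
Trade balance (goods + services) = 915.8 + (-652.1) = 263.7
Net primary income = 110.2 - 233.6 = -123.4
Net secondary income = 11.4
Current account = 263.7 + (-123.4) + 11.4 = 151.7

151.7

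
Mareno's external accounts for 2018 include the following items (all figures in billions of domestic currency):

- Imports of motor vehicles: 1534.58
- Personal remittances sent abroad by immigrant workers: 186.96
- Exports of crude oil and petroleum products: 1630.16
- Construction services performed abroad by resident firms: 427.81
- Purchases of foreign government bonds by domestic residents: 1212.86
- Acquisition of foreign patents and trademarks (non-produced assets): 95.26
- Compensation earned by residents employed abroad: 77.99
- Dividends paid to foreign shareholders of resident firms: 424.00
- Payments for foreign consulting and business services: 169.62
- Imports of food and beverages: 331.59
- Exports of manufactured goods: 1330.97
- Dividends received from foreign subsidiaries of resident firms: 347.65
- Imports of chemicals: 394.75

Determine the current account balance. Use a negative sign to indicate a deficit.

Goods: -331.59 - 394.75 - 1534.58 + 1630.16 + 1330.97 = 700.21
Services: -169.62 + 427.81 = 258.19
Primary income: 347.65 - 424.00 + 77.99 = 1.64
Secondary income: -186.96
Current account = 700.21 + 258.19 + 1.64 + (-186.96) = 773.08
(Excluded from the current account — financial account: purchases of foreign government bonds by domestic residents 1212.86; capital account: acquisition of foreign patents and trademarks (non-produced assets) 95.26.)

773.08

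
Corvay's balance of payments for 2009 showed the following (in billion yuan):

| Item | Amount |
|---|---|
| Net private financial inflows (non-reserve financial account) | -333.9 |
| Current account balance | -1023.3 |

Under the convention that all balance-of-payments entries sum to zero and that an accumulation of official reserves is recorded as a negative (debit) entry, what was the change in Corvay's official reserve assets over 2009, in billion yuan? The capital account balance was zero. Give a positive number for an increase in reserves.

Official reserve transactions balance = -((-1023.3) + (-333.9)) = 1357.2
An accumulation of reserves is recorded as a debit (negative entry), so the change in the stock of reserves is the negative of that balance.
Change in official reserves = -(1357.2) = -1357.2

-1357.2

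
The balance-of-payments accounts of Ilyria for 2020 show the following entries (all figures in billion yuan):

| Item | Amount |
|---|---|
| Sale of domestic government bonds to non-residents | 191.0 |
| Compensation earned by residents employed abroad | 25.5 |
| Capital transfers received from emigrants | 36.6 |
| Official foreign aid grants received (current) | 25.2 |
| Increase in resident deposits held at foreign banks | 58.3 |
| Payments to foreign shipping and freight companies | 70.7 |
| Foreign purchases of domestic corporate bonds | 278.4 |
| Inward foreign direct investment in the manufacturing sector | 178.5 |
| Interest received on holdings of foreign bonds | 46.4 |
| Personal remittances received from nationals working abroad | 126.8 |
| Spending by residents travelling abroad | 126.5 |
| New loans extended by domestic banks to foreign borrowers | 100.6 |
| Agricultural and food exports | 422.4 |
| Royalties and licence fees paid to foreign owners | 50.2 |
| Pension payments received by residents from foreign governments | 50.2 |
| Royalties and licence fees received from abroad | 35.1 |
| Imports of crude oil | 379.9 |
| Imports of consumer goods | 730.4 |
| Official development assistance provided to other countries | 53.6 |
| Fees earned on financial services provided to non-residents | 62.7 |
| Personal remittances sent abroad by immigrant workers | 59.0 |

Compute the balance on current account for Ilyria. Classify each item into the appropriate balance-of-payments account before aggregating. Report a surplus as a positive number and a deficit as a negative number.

-676.0

Goods: -730.4 + 422.4 - 379.9 = -687.9
Services: 62.7 + 35.1 - 70.7 - 50.2 - 126.5 = -149.6
Primary income: 25.5 + 46.4 = 71.9
Secondary income: 50.2 - 59.0 + 126.8 - 53.6 + 25.2 = 89.6
Current account = (-687.9) + (-149.6) + 71.9 + 89.6 = -676.0
(Excluded from the current account — financial account: sale of domestic government bonds to non-residents 191.0, increase in resident deposits held at foreign banks 58.3, foreign purchases of domestic corporate bonds 278.4, inward foreign direct investment in the manufacturing sector 178.5, new loans extended by domestic banks to foreign borrowers 100.6; capital account: capital transfers received from emigrants 36.6.)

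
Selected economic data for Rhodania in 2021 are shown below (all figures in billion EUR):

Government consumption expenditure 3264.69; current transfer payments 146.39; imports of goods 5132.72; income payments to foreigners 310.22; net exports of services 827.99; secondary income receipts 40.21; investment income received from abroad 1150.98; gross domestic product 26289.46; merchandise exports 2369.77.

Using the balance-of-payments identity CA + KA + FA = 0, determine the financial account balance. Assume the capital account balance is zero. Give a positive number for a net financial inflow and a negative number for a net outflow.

Goods balance = 2369.77 - 5132.72 = -2762.95
Services balance = 827.99
Trade balance (goods + services) = -2762.95 + 827.99 = -1934.96
Net primary income = 1150.98 - 310.22 = 840.76
Net secondary income = 40.21 - 146.39 = -106.18
Current account = -1934.96 + 840.76 + (-106.18) = -1200.38
Financial account = -(-1200.38) = 1200.38

1200.38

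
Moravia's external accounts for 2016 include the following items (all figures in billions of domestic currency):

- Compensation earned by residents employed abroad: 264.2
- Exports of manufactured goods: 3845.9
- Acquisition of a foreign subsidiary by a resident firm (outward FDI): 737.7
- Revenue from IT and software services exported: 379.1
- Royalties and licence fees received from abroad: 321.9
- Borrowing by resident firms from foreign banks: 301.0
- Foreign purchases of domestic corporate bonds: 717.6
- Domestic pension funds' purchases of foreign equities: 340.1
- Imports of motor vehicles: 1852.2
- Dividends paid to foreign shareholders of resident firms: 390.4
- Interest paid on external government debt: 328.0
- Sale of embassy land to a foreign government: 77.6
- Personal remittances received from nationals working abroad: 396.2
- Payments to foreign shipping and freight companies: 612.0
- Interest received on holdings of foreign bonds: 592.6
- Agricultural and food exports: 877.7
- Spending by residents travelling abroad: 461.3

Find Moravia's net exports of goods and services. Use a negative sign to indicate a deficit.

2499.1

Goods: 877.7 + 3845.9 - 1852.2 = 2871.4
Services: -612.0 - 461.3 + 321.9 + 379.1 = -372.3
Trade balance = 2871.4 + (-372.3) = 2499.1
(Excluded from the trade balance — primary income: compensation earned by residents employed abroad 264.2, dividends paid to foreign shareholders of resident firms 390.4, interest paid on external government debt 328.0, interest received on holdings of foreign bonds 592.6; financial account: acquisition of a foreign subsidiary by a resident firm (outward FDI) 737.7, borrowing by resident firms from foreign banks 301.0, foreign purchases of domestic corporate bonds 717.6, domestic pension funds' purchases of foreign equities 340.1; capital account: sale of embassy land to a foreign government 77.6; secondary income: personal remittances received from nationals working abroad 396.2.)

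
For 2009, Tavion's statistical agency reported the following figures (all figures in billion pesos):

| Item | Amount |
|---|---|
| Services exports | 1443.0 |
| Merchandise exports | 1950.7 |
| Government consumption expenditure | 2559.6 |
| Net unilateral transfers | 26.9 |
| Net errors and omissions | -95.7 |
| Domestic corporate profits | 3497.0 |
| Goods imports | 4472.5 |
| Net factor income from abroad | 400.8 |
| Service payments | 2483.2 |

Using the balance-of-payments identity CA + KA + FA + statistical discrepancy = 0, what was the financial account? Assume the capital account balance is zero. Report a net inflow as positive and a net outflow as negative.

3230.0

Goods balance = 1950.7 - 4472.5 = -2521.8
Services balance = 1443.0 - 2483.2 = -1040.2
Trade balance (goods + services) = -2521.8 + (-1040.2) = -3562.0
Net primary income = 400.8
Net secondary income = 26.9
Current account = -3562.0 + 400.8 + 26.9 = -3134.3
Financial account = -(-3134.3 + (-95.7)) = 3230.0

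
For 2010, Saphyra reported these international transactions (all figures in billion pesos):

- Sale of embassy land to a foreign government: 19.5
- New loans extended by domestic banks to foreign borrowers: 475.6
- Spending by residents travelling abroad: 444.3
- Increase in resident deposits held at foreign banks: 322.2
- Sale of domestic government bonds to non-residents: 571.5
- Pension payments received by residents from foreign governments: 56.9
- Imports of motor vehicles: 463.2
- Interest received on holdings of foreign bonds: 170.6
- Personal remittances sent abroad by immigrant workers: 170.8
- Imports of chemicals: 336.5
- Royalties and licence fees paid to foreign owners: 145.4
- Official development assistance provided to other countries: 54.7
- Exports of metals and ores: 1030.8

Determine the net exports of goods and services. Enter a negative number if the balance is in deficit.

Goods: -463.2 - 336.5 + 1030.8 = 231.1
Services: -444.3 - 145.4 = -589.7
Trade balance = 231.1 + (-589.7) = -358.6
(Excluded from the trade balance — capital account: sale of embassy land to a foreign government 19.5; financial account: new loans extended by domestic banks to foreign borrowers 475.6, increase in resident deposits held at foreign banks 322.2, sale of domestic government bonds to non-residents 571.5; secondary income: pension payments received by residents from foreign governments 56.9, personal remittances sent abroad by immigrant workers 170.8, official development assistance provided to other countries 54.7; primary income: interest received on holdings of foreign bonds 170.6.)

-358.6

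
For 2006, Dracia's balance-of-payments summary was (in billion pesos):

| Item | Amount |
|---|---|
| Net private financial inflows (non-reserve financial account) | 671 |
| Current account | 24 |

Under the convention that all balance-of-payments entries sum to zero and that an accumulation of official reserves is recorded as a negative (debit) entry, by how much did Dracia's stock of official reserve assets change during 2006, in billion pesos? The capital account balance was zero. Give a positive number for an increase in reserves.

Official reserve transactions balance = -(24 + 671) = -695
An accumulation of reserves is recorded as a debit (negative entry), so the change in the stock of reserves is the negative of that balance.
Change in official reserves = -(-695) = 695

695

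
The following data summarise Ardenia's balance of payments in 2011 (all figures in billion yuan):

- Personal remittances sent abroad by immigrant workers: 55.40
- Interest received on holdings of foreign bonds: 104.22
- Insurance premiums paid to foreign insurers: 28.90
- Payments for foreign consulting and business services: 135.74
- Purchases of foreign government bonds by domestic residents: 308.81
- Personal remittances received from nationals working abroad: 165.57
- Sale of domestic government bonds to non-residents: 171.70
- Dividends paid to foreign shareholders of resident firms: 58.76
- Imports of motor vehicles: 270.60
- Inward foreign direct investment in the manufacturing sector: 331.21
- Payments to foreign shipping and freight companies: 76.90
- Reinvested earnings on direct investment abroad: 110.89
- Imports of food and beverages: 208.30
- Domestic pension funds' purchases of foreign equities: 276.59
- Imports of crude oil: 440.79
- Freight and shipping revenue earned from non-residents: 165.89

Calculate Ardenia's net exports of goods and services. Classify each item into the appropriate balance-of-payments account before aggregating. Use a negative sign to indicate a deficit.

-995.34

Goods: -208.30 - 440.79 - 270.60 = -919.69
Services: -76.90 - 135.74 - 28.90 + 165.89 = -75.65
Trade balance = -919.69 + (-75.65) = -995.34
(Excluded from the trade balance — secondary income: personal remittances sent abroad by immigrant workers 55.40, personal remittances received from nationals working abroad 165.57; primary income: interest received on holdings of foreign bonds 104.22, dividends paid to foreign shareholders of resident firms 58.76, reinvested earnings on direct investment abroad 110.89; financial account: purchases of foreign government bonds by domestic residents 308.81, sale of domestic government bonds to non-residents 171.70, inward foreign direct investment in the manufacturing sector 331.21, domestic pension funds' purchases of foreign equities 276.59.)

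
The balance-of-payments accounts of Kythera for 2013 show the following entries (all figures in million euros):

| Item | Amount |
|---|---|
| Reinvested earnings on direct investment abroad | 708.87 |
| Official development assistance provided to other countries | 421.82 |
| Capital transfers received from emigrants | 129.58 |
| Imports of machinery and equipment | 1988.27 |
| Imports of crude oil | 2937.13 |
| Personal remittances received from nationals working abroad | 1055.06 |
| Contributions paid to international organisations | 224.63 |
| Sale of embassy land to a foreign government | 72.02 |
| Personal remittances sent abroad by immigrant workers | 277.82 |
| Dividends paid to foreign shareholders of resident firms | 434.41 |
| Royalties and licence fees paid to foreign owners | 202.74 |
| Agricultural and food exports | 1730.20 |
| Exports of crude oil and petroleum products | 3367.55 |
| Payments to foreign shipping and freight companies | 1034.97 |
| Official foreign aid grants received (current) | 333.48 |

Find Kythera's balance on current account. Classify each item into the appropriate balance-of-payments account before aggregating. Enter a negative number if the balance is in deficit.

-326.63

Goods: -2937.13 - 1988.27 + 3367.55 + 1730.20 = 172.35
Services: -202.74 - 1034.97 = -1237.71
Primary income: -434.41 + 708.87 = 274.46
Secondary income: 1055.06 - 277.82 - 421.82 + 333.48 - 224.63 = 464.27
Current account = 172.35 + (-1237.71) + 274.46 + 464.27 = -326.63
(Excluded from the current account — capital account: capital transfers received from emigrants 129.58, sale of embassy land to a foreign government 72.02.)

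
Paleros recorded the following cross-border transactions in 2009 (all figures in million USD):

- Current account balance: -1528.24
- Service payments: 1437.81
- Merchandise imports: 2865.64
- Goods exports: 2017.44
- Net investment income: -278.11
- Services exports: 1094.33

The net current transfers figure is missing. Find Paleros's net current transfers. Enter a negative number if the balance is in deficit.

Current account = goods balance + services balance + net primary income + net secondary income
Sum of the known components = -1469.79
Net current transfers = CA - (known components) = -1528.24 - (-1469.79) = -58.45

-58.45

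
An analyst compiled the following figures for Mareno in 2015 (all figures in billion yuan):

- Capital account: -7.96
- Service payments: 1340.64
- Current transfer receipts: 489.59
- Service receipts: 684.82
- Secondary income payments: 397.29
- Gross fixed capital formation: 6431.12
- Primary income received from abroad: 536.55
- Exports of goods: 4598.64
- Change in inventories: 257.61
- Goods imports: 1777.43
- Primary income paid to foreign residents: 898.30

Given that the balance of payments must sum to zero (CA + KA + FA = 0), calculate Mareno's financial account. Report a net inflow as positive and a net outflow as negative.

Goods balance = 4598.64 - 1777.43 = 2821.21
Services balance = 684.82 - 1340.64 = -655.82
Trade balance (goods + services) = 2821.21 + (-655.82) = 2165.39
Net primary income = 536.55 - 898.30 = -361.75
Net secondary income = 489.59 - 397.29 = 92.30
Current account = 2165.39 + (-361.75) + 92.30 = 1895.94
Financial account = -(1895.94 + (-7.96)) = -1887.98

-1887.98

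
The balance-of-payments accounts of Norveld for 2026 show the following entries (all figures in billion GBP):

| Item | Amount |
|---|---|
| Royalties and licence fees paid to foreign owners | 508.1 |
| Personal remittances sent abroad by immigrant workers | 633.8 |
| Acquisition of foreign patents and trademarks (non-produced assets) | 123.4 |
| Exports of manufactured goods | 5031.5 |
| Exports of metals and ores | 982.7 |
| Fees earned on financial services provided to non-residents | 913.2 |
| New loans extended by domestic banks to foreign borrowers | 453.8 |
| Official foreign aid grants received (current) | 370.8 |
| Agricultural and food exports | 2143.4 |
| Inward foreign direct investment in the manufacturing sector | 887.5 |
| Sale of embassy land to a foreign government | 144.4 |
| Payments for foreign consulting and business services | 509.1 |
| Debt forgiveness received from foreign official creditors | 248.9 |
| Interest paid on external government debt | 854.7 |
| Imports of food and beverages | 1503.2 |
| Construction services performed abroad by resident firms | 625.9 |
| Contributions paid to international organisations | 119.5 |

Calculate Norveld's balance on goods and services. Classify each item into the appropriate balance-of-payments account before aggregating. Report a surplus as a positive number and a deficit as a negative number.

Goods: 2143.4 + 982.7 + 5031.5 - 1503.2 = 6654.4
Services: 913.2 + 625.9 - 509.1 - 508.1 = 521.9
Trade balance = 6654.4 + 521.9 = 7176.3
(Excluded from the trade balance — secondary income: personal remittances sent abroad by immigrant workers 633.8, official foreign aid grants received (current) 370.8, contributions paid to international organisations 119.5; capital account: acquisition of foreign patents and trademarks (non-produced assets) 123.4, sale of embassy land to a foreign government 144.4, debt forgiveness received from foreign official creditors 248.9; financial account: new loans extended by domestic banks to foreign borrowers 453.8, inward foreign direct investment in the manufacturing sector 887.5; primary income: interest paid on external government debt 854.7.)

7176.3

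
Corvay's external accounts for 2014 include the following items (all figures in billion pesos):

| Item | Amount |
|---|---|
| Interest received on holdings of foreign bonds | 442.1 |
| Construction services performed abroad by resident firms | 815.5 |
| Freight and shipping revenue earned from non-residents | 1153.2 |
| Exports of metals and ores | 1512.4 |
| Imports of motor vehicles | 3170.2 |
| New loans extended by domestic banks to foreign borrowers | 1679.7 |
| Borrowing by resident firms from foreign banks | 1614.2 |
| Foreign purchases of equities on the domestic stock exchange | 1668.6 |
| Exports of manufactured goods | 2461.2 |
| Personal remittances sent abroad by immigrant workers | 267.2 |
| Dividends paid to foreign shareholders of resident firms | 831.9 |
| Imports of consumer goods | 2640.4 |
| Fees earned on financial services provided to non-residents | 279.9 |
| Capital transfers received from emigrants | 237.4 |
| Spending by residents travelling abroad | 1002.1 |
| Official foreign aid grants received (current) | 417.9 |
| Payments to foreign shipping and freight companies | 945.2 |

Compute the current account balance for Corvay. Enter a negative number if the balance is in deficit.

-1774.8

Goods: -3170.2 + 2461.2 + 1512.4 - 2640.4 = -1837.0
Services: 815.5 - 945.2 - 1002.1 + 279.9 + 1153.2 = 301.3
Primary income: 442.1 - 831.9 = -389.8
Secondary income: 417.9 - 267.2 = 150.7
Current account = (-1837.0) + 301.3 + (-389.8) + 150.7 = -1774.8
(Excluded from the current account — financial account: new loans extended by domestic banks to foreign borrowers 1679.7, borrowing by resident firms from foreign banks 1614.2, foreign purchases of equities on the domestic stock exchange 1668.6; capital account: capital transfers received from emigrants 237.4.)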